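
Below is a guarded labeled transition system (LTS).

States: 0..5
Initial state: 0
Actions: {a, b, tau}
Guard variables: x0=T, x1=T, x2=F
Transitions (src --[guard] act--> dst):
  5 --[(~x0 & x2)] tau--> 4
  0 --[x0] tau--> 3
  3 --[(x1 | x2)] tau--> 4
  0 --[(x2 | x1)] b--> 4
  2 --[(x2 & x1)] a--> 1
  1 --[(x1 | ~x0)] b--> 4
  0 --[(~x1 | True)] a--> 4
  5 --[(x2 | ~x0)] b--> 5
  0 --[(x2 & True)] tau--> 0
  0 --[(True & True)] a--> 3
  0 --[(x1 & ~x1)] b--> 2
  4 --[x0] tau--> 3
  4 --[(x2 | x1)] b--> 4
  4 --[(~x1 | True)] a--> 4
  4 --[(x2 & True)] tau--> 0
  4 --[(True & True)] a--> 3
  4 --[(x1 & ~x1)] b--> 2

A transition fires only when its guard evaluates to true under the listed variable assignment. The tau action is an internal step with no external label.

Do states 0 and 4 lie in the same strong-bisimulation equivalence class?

Refine partition for ~:
  π0 = {{0,1,2,3,4,5}}
  π1 = {{0,4},{1},{2,5},{3}}
4 equivalence class(es) (converged in 2)
[0]={0,4}  [4]={0,4}

Answer: BISIMILAR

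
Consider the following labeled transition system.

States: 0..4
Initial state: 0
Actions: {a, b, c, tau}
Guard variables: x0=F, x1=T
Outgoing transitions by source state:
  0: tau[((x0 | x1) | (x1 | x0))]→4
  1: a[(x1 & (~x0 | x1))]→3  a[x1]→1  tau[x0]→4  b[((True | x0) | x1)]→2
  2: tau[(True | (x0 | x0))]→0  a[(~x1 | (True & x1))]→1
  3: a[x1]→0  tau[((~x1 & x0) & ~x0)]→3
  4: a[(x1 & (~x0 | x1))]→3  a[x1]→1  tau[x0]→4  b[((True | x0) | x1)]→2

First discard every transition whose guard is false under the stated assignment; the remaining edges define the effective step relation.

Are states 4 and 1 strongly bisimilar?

Bisimulation quotient by refinement:
  round 0: {{0,1,2,3,4}}
  round 1: {{0},{1,4},{2},{3}}
Fixed point at round 2; 4 class(es).
4∈{1,4}, 1∈{1,4}

Answer: BISIMILAR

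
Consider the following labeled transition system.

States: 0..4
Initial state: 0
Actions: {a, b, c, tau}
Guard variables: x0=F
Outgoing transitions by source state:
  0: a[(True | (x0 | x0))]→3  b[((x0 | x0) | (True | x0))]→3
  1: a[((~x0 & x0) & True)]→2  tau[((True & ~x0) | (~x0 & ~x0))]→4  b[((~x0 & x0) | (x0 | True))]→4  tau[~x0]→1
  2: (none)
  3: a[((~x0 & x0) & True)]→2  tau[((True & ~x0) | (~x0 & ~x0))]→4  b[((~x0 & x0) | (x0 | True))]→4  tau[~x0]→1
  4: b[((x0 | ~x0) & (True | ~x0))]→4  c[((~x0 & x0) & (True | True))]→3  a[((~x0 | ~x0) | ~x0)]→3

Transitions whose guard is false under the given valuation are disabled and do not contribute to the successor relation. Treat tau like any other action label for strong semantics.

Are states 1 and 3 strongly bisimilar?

Answer: BISIMILAR

Trace:
Refine partition for ~:
  P[0] = {{0,1,2,3,4}}
  P[1] = {{0,4},{1,3},{2}}
  P[2] = {{0},{1,3},{2},{4}}
4 equivalence class(es) (converged in 3)
class of 1: {1,3}; class of 3: {1,3}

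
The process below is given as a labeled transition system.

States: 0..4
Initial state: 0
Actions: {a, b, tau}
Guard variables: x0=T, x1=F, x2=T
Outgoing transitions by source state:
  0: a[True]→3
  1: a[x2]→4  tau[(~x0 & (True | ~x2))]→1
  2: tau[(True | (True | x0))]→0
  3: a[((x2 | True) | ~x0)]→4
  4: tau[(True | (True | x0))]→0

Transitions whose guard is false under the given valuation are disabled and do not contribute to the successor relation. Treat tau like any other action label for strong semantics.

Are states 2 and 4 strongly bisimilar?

Answer: BISIMILAR

Trace:
Bisimulation quotient by refinement:
  P[0] = {{0,1,2,3,4}}
  P[1] = {{0,1,3},{2,4}}
  P[2] = {{0},{1,3},{2,4}}
Fixed point at round 3; 3 class(es).
[2]={2,4}  [4]={2,4}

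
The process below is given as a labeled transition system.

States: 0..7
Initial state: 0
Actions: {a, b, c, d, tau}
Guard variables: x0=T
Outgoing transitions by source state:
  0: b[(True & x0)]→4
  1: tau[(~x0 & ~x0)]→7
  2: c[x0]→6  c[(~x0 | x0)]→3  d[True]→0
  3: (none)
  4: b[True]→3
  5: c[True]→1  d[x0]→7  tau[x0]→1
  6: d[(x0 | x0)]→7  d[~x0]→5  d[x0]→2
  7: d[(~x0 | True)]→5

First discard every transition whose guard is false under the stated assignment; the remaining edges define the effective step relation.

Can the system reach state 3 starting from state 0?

Guard filter leaves 11 enabled edge(s).
L0 = {0}
L1 = {4}  cumulative {0,4}
L2 = {3}  cumulative {0,3,4}
Reachable = {0,3,4}
trace reaching 3: b·b

Answer: REACHABLE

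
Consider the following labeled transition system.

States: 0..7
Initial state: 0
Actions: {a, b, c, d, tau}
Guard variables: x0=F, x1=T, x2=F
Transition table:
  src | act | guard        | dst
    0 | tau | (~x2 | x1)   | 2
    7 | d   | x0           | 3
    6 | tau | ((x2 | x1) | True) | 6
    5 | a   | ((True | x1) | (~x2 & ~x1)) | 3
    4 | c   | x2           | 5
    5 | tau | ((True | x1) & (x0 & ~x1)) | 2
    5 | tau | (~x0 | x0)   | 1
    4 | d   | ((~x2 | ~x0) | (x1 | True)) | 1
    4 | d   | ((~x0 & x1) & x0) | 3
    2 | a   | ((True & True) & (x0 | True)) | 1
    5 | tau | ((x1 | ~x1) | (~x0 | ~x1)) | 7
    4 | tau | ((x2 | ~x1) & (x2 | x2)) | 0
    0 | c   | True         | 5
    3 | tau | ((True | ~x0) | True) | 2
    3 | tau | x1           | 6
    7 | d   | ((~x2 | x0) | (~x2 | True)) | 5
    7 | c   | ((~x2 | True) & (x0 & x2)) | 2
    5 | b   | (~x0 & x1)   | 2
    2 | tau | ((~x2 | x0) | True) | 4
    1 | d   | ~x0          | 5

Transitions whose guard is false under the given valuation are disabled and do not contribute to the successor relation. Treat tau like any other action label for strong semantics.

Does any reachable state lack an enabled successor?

R = {0,1,2,3,4,5,6,7}
  0: c→5  tau→2  [2 out]
  1: d→5  [1 out]
  2: a→1  tau→4  [2 out]
  3: tau→2  tau→6  [2 out]
  4: d→1  [1 out]
  5: a→3  b→2  tau→1  tau→7  [4 out]
  6: tau→6  [1 out]
  7: d→5  [1 out]

Answer: DEADLOCK-FREE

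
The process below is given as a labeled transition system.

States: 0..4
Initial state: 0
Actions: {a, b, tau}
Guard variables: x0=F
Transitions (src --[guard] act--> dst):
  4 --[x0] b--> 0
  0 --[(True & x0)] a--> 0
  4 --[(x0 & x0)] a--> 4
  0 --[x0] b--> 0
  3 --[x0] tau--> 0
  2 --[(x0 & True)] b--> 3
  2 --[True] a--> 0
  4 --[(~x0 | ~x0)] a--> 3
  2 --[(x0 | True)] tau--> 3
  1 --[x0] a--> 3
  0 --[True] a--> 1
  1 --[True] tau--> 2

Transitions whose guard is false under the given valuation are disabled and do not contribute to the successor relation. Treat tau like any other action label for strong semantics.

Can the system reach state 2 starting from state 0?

Answer: REACHABLE

Working:
After dropping false guards: 5 live edges.
Layer 0: {0}
Layer 1: {1}  now seen {0,1}
Layer 2: {2}  now seen {0,1,2}
Layer 3: {3}  now seen {0,1,2,3}
Reachable = {0,1,2,3}
Path to 2: a·tau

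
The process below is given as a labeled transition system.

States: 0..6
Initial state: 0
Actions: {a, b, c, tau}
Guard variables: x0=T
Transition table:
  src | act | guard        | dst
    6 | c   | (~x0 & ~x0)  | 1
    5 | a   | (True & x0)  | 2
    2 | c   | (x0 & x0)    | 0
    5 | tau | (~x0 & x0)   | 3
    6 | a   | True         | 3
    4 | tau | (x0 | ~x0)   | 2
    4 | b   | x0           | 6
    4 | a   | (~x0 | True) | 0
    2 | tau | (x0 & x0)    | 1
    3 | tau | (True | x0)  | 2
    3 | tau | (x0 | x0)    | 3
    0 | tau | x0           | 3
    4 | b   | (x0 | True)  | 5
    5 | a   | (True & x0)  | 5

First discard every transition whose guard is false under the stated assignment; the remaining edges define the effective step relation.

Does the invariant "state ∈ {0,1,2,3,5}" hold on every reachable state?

Inv-set: {0,1,2,3,5}
R = {0,1,2,3}
  0: ok
  1: ok
  2: ok
  3: ok

Answer: INVARIANT HOLDS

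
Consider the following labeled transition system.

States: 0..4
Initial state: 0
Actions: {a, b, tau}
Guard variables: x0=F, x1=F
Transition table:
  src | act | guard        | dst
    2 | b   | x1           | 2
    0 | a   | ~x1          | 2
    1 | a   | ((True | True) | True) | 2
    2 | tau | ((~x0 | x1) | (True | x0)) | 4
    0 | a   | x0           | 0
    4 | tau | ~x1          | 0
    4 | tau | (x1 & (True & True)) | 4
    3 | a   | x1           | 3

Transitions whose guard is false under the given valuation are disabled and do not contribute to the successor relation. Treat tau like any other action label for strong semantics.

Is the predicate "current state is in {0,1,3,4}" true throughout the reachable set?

Answer: INVARIANT VIOLATED at state 2

Working:
Safe = {0,1,3,4}
Reach set: {0,2,4}
  0: ok
  2: ✗ unsafe
  4: ok
counterexample path to 2: a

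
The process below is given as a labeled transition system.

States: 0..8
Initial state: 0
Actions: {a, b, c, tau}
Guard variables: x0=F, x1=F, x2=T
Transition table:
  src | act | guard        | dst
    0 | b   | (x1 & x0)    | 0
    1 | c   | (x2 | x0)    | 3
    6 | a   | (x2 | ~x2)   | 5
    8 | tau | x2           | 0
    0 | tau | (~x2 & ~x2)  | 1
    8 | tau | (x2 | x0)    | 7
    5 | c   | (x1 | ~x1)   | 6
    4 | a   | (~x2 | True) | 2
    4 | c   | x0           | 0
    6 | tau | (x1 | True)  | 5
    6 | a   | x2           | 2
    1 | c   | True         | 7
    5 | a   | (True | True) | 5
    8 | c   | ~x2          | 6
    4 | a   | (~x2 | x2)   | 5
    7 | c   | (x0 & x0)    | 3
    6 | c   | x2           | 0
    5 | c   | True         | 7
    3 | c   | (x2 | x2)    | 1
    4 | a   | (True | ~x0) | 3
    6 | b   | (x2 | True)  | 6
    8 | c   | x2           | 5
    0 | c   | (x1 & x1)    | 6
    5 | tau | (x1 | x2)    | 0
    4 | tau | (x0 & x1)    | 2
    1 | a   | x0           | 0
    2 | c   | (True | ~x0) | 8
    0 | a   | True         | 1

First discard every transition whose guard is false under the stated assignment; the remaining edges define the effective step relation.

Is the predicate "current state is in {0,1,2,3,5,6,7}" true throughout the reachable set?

Answer: INVARIANT HOLDS

Working:
Inv-set: {0,1,2,3,5,6,7}
Reach set: {0,1,3,7}
  0: safe
  1: safe
  3: safe
  7: safe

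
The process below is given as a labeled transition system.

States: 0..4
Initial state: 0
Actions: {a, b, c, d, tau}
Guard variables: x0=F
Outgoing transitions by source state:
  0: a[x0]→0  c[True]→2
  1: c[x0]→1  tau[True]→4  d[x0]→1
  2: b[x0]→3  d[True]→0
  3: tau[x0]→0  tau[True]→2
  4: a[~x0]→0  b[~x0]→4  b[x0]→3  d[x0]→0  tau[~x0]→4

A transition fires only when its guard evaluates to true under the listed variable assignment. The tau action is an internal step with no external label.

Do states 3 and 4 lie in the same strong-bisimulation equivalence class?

Compute ~ classes (split until stable):
  P[0] = {{0,1,2,3,4}}
  P[1] = {{0},{1,3},{2},{4}}
  P[2] = {{0},{1},{2},{3},{4}}
5 equivalence class(es) (converged in 3)
3∈{3}, 4∈{4}

Answer: NOT BISIMILAR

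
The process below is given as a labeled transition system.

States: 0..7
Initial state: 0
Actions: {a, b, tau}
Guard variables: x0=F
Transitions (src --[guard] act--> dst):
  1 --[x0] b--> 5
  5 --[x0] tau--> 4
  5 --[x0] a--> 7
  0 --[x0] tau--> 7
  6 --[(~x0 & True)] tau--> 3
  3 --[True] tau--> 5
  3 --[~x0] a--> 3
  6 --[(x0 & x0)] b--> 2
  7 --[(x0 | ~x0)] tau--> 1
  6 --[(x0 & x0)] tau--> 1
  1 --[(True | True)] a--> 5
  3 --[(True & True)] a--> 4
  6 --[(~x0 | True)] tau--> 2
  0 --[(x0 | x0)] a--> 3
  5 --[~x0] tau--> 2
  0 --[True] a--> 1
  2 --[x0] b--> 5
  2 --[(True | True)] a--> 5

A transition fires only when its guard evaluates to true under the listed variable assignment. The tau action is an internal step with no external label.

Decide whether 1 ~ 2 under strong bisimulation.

Compute ~ classes (split until stable):
  π0 = {{0,1,2,3,4,5,6,7}}
  π1 = {{0,1,2},{3},{4},{5,6,7}}
  π2 = {{0},{1,2},{3},{4},{5,7},{6}}
6 equivalence class(es) (converged in 3)
1∈{1,2}, 2∈{1,2}

Answer: BISIMILAR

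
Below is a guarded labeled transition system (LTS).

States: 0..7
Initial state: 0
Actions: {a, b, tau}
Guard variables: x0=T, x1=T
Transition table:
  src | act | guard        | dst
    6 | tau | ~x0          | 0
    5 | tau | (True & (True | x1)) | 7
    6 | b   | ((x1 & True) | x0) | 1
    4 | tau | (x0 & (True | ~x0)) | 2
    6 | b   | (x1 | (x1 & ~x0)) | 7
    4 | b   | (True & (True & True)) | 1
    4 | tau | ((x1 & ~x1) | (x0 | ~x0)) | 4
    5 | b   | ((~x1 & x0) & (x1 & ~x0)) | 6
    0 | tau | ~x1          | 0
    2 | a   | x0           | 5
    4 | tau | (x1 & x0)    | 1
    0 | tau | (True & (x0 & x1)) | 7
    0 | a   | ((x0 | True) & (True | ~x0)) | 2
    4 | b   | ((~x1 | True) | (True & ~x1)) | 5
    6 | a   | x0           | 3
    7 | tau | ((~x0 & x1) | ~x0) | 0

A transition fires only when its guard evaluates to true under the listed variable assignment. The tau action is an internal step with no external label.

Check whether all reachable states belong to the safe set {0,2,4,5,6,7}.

Inv-set: {0,2,4,5,6,7}
Reach set: {0,2,5,7}
  0: ✓
  2: ✓
  5: ✓
  7: ✓

Answer: INVARIANT HOLDS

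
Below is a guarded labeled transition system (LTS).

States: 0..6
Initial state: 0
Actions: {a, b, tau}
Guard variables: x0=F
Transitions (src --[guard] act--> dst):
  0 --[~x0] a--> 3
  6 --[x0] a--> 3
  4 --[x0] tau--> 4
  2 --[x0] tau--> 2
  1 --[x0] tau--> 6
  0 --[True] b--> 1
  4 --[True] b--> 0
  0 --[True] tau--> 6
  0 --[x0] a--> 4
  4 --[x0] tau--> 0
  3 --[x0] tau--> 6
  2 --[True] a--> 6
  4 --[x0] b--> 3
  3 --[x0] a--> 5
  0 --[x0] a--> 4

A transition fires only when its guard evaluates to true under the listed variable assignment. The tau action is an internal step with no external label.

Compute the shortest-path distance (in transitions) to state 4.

Breadth-first toward 4:
  Layer 0: {0}
  Layer 1: {1,3,6}
4 never appears.

Answer: UNREACHABLE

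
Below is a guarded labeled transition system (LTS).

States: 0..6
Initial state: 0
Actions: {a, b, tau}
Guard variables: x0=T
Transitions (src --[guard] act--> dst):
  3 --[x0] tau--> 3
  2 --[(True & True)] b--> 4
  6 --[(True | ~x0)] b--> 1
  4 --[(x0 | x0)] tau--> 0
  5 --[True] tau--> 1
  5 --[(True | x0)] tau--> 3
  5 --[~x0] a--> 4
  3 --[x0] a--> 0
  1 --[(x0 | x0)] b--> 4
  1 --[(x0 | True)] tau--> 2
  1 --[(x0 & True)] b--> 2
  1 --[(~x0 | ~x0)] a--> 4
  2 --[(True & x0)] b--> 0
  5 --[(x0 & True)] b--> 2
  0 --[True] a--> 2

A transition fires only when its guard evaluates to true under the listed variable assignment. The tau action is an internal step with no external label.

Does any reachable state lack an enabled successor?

R = {0,2,4}
  0: a→2  [deg 1]
  2: b→0  b→4  [deg 2]
  4: tau→0  [deg 1]

Answer: DEADLOCK-FREE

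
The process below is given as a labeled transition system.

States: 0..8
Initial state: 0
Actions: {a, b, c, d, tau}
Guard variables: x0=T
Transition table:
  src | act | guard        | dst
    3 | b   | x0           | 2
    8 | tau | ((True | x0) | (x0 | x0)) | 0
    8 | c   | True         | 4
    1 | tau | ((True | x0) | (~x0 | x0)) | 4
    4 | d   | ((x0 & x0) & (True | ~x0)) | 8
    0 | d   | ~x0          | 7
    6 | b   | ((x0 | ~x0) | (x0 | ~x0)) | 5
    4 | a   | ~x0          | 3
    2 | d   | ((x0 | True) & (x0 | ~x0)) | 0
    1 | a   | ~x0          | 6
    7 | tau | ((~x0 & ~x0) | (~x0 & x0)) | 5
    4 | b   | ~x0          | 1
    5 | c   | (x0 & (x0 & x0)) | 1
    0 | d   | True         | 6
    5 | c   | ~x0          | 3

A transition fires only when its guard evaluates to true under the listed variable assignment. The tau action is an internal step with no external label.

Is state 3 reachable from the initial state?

Answer: UNREACHABLE

Working:
After dropping false guards: 9 live edges.
L0 = {0}
L1 = {6}  now seen {0,6}
L2 = {5}  now seen {0,5,6}
L3 = {1}  now seen {0,1,5,6}
L4 = {4}  now seen {0,1,4,5,6}
L5 = {8}  now seen {0,1,4,5,6,8}
R = {0,1,4,5,6,8}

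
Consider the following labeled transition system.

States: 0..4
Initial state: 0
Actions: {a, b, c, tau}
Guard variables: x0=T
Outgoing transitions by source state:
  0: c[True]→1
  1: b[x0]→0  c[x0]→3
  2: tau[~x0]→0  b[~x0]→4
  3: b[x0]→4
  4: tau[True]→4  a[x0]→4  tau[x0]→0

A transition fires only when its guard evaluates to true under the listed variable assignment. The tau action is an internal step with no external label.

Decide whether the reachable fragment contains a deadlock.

R = {0,1,3,4}
  0: c→1  [1 exit(s)]
  1: b→0  c→3  [2 exit(s)]
  3: b→4  [1 exit(s)]
  4: a→4  tau→0  tau→4  [3 exit(s)]

Answer: DEADLOCK-FREE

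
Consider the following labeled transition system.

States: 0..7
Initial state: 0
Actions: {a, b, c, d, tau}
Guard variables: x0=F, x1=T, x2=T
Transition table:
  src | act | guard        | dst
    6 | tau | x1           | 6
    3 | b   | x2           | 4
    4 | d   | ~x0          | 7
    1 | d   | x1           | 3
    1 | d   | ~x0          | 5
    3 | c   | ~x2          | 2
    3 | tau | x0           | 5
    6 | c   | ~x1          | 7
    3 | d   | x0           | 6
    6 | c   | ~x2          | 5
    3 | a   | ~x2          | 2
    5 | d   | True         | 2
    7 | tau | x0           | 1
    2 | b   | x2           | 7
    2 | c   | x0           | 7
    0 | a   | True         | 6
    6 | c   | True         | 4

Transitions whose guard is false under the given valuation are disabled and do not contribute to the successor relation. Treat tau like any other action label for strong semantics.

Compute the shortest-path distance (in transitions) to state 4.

BFS to 4:
  depth 0: {0}
  depth 1: {6}
  depth 2: {4}
4 enters at depth 2; path a·c

Answer: 2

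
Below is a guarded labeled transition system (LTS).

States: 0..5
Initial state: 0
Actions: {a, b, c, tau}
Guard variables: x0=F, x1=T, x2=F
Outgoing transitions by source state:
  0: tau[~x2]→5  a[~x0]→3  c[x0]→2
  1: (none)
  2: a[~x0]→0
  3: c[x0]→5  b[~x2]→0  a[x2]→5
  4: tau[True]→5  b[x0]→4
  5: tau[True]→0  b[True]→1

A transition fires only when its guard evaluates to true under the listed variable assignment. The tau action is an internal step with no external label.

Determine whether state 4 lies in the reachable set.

Answer: UNREACHABLE

Analysis:
7 transition(s) survive guard evaluation.
depth 0: {0}
depth 1: {3,5}  now seen {0,3,5}
depth 2: {1}  now seen {0,1,3,5}
R = {0,1,3,5}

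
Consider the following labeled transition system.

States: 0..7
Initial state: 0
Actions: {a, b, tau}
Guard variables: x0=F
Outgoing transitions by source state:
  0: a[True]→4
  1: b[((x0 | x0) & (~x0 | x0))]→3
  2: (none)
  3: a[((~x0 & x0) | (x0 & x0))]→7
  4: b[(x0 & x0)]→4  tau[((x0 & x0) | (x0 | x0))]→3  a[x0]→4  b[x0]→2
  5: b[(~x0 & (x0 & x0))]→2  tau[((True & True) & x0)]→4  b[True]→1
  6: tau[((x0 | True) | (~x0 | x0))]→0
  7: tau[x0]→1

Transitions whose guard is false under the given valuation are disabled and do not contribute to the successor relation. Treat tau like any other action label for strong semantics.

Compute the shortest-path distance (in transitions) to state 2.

BFS to 2:
  L0 = {0}
  L1 = {4}
2 never appears.

Answer: UNREACHABLE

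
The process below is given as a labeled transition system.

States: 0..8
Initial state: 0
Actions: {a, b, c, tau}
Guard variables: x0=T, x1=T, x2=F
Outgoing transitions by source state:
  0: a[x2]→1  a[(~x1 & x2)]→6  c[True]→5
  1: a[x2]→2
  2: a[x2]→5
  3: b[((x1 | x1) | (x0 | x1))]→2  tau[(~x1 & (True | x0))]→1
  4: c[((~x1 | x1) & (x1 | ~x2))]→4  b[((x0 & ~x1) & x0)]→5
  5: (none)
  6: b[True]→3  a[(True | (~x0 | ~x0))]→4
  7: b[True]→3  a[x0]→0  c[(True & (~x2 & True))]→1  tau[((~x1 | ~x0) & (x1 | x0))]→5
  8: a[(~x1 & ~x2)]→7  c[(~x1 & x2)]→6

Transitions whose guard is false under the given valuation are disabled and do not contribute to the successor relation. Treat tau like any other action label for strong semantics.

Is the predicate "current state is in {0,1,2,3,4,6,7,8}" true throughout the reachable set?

Inv-set: {0,1,2,3,4,6,7,8}
Reach set: {0,5}
  0: ✓
  5: VIOLATES
counterexample path to 5: c

Answer: INVARIANT VIOLATED at state 5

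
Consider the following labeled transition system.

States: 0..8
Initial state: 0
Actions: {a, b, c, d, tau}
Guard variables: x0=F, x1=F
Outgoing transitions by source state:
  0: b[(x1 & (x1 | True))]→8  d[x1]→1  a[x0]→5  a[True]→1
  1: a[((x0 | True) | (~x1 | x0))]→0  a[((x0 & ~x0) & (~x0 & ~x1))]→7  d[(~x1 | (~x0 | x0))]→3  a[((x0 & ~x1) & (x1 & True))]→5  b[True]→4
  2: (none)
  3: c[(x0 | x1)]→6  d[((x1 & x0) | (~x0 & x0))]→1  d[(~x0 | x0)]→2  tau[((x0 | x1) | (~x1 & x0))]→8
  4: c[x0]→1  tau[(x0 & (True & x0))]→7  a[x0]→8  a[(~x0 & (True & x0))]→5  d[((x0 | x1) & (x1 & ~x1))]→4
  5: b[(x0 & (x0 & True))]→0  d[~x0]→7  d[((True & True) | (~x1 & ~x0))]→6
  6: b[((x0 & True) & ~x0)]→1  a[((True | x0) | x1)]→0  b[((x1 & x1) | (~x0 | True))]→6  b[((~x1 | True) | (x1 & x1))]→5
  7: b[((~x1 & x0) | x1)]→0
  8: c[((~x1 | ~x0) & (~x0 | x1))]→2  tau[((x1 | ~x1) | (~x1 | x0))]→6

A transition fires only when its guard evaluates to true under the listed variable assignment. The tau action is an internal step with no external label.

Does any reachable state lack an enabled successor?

Reachable = {0,1,2,3,4}
  0: a→1  [deg 1]
  1: a→0  b→4  d→3  [deg 3]
  2: ∅  [no exit]
  3: d→2  [deg 1]
  4: ∅  [no exit]
trace reaching 2: a·d·d

Answer: DEADLOCK at state 2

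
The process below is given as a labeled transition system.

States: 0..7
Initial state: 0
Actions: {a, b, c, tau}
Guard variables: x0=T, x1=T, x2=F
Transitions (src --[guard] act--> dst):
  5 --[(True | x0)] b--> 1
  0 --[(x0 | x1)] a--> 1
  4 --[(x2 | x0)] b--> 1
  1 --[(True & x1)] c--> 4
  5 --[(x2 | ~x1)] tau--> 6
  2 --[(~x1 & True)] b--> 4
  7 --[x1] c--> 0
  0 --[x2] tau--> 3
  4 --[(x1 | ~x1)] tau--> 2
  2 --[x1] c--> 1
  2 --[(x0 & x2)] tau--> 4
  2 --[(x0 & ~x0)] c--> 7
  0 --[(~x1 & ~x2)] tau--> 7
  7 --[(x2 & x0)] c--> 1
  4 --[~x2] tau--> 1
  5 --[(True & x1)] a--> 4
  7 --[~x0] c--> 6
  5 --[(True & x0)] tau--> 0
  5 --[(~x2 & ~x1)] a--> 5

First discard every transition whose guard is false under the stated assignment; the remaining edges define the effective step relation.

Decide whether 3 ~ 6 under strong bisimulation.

Answer: BISIMILAR

Working:
Bisimulation quotient by refinement:
  P[0] = {{0,1,2,3,4,5,6,7}}
  P[1] = {{0},{1,2,7},{3,6},{4},{5}}
  P[2] = {{0},{1},{2},{3,6},{4},{5},{7}}
Fixed point at round 3; 7 class(es).
class of 3: {3,6}; class of 6: {3,6}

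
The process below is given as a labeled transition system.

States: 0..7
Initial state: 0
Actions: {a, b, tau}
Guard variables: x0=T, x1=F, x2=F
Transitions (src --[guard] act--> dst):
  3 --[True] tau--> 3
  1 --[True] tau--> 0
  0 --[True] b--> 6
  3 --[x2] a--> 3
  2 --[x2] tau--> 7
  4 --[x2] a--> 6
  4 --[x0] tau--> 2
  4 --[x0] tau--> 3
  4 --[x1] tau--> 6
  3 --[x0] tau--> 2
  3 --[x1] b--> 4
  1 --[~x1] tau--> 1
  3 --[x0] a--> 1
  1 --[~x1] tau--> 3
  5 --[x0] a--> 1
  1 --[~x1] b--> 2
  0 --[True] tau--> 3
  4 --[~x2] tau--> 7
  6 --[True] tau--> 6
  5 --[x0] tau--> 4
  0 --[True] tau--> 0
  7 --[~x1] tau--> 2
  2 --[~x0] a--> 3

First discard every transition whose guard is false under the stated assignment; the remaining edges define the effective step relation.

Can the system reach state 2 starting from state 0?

Answer: REACHABLE

Trace:
Guard filter leaves 17 enabled edge(s).
L0 = {0}
L1 = {3,6}  cumulative {0,3,6}
L2 = {1,2}  cumulative {0,1,2,3,6}
Reachable = {0,1,2,3,6}
trace reaching 2: tau·tau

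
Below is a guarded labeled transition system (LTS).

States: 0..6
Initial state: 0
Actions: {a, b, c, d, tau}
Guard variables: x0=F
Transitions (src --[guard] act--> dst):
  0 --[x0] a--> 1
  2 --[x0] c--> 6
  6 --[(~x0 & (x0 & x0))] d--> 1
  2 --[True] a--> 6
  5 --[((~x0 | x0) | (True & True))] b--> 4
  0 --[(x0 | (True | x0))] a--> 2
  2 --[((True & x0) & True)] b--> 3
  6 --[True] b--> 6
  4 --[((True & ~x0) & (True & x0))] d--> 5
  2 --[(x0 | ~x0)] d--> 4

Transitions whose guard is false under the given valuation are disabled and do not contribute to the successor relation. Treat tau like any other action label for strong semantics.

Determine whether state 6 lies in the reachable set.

5 transition(s) survive guard evaluation.
L0 = {0}
L1 = {2}  total {0,2}
L2 = {4,6}  total {0,2,4,6}
R = {0,2,4,6}
Path to 6: a·a

Answer: REACHABLE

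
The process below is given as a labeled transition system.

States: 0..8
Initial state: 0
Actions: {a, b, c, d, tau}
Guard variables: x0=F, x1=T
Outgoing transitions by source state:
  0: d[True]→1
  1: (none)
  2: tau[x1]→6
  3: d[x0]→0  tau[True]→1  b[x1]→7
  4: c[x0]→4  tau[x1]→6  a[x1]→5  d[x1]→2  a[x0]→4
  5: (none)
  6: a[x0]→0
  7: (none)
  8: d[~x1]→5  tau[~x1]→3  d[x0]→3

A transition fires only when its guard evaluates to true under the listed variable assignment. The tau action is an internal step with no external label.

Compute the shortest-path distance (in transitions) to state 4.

Breadth-first toward 4:
  depth 0: {0}
  depth 1: {1}
4 never appears.

Answer: UNREACHABLE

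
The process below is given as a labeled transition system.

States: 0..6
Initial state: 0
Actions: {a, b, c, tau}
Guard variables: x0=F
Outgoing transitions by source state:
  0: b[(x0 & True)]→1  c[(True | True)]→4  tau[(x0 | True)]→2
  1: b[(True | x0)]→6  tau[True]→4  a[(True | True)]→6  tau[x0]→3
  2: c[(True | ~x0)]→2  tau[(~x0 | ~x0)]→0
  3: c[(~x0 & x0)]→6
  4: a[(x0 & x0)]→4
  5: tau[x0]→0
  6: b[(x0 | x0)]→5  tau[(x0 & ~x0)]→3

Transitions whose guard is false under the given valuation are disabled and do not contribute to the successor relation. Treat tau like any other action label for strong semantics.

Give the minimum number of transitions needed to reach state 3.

Answer: UNREACHABLE

Trace:
Breadth-first toward 3:
  depth 0: {0}
  depth 1: {2,4}
3 never appears.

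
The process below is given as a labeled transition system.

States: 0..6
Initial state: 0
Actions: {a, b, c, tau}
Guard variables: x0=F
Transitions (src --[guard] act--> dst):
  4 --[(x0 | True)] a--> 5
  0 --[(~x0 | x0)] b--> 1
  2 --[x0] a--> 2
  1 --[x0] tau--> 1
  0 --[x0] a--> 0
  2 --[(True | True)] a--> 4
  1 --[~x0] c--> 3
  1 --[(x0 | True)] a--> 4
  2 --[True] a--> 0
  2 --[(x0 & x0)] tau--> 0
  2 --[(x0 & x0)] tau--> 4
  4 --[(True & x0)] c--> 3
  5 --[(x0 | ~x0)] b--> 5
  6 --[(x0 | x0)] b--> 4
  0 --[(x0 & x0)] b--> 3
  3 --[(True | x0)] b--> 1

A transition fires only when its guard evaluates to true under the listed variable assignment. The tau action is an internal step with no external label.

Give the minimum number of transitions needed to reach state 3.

Layered search for 3:
  L0 = {0}
  L1 = {1}
  L2 = {3,4}
first hit 3 at d=2 via b·c

Answer: 2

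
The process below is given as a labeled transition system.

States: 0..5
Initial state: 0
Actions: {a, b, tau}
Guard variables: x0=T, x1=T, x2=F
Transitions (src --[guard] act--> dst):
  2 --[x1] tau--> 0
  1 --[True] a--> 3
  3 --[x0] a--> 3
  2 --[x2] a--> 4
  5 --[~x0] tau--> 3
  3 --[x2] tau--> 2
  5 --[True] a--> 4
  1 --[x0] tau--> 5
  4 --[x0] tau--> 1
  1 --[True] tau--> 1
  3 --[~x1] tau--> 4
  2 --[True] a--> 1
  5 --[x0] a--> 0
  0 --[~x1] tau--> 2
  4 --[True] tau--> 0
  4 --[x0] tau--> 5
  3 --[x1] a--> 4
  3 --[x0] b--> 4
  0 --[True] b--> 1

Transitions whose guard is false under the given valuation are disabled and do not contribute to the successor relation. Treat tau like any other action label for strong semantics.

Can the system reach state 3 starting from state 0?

After dropping false guards: 14 live edges.
Layer 0: {0}
Layer 1: {1}  now seen {0,1}
Layer 2: {3,5}  now seen {0,1,3,5}
Layer 3: {4}  now seen {0,1,3,4,5}
R = {0,1,3,4,5}
trace reaching 3: b·a

Answer: REACHABLE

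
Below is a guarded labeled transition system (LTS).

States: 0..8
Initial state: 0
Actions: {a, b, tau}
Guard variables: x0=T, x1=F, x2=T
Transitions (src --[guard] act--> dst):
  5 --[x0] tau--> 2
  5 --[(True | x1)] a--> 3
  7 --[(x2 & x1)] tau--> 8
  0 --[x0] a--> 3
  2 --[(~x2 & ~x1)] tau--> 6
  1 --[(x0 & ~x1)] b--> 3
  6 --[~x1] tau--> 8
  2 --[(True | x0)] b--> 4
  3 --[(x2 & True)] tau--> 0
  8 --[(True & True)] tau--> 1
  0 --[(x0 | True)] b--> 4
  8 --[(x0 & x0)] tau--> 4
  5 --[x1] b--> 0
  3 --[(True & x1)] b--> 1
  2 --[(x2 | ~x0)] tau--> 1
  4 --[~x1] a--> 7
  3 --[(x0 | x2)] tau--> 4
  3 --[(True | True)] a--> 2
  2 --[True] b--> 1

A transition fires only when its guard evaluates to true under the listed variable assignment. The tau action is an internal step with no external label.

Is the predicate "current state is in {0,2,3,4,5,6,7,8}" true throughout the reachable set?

Allowed set {0,2,3,4,5,6,7,8}
Reach set: {0,1,2,3,4,7}
  0: safe
  1: outside
  2: safe
  3: safe
  4: safe
  7: safe
reach 1 via a·a·b — violates

Answer: INVARIANT VIOLATED at state 1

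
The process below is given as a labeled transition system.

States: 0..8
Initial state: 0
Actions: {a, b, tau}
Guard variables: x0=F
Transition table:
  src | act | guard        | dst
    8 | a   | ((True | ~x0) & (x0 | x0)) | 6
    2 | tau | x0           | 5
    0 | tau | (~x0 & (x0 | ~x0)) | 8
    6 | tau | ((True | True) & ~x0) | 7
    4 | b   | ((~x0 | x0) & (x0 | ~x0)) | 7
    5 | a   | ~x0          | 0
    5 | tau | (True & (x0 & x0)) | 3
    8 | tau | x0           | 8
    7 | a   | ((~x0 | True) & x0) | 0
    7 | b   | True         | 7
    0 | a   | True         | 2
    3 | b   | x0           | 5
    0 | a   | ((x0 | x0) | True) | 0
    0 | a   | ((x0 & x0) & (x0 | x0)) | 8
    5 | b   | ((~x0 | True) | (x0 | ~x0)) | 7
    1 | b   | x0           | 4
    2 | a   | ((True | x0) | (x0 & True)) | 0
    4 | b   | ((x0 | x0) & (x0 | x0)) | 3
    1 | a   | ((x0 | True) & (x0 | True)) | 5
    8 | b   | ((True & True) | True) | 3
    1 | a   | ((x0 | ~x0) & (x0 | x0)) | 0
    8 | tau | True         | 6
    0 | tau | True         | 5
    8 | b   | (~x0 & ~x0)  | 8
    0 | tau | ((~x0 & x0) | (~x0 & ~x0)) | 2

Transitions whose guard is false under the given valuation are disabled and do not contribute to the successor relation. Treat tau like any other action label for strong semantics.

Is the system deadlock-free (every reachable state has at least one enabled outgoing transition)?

Reachable = {0,2,3,5,6,7,8}
  0: a→0  a→2  tau→2  tau→5  tau→8  [deg 5]
  2: a→0  [deg 1]
  3: ∅  [STUCK]
  5: a→0  b→7  [deg 2]
  6: tau→7  [deg 1]
  7: b→7  [deg 1]
  8: b→3  b→8  tau→6  [deg 3]
trace reaching 3: tau·b

Answer: DEADLOCK at state 3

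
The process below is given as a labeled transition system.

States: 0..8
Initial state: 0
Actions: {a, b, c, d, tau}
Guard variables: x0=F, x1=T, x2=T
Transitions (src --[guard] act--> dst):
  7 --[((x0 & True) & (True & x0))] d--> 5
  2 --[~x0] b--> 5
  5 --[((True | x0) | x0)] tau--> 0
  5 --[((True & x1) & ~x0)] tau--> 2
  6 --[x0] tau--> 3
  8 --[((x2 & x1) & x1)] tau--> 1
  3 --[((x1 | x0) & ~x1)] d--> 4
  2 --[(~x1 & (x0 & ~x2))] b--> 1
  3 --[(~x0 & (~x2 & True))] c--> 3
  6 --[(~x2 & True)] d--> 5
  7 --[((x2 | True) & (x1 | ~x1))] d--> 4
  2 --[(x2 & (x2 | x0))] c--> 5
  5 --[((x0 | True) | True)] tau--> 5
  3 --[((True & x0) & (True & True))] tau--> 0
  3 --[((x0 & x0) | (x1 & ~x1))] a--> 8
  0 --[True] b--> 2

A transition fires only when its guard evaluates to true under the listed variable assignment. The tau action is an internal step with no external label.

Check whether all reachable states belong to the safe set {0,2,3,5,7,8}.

Inv-set: {0,2,3,5,7,8}
Reach set: {0,2,5}
  0: ✓
  2: ✓
  5: ✓

Answer: INVARIANT HOLDS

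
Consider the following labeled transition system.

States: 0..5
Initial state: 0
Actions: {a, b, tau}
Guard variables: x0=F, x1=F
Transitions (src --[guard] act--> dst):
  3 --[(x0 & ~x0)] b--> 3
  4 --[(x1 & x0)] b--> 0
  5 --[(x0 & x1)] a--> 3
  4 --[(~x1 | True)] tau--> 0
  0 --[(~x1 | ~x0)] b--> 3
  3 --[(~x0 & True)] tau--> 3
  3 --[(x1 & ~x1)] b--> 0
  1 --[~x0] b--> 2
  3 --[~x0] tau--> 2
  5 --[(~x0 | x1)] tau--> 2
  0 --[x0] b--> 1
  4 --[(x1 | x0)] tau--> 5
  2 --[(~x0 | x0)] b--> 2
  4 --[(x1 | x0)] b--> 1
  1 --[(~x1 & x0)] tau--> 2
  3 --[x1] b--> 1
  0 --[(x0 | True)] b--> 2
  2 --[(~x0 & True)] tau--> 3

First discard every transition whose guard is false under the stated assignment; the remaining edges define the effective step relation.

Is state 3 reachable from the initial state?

Answer: REACHABLE

Trace:
After dropping false guards: 9 live edges.
depth 0: {0}
depth 1: {2,3}  cumulative {0,2,3}
Reach set: {0,2,3}
Path to 3: b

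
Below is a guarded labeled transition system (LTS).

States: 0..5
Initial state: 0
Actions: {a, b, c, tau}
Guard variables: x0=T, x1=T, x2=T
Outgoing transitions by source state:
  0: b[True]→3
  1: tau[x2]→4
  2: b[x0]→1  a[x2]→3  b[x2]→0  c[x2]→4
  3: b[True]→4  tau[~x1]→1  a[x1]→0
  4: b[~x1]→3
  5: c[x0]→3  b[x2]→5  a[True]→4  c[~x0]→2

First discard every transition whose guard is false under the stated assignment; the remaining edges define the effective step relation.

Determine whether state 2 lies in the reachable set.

After dropping false guards: 11 live edges.
depth 0: {0}
depth 1: {3}  total {0,3}
depth 2: {4}  total {0,3,4}
R = {0,3,4}

Answer: UNREACHABLE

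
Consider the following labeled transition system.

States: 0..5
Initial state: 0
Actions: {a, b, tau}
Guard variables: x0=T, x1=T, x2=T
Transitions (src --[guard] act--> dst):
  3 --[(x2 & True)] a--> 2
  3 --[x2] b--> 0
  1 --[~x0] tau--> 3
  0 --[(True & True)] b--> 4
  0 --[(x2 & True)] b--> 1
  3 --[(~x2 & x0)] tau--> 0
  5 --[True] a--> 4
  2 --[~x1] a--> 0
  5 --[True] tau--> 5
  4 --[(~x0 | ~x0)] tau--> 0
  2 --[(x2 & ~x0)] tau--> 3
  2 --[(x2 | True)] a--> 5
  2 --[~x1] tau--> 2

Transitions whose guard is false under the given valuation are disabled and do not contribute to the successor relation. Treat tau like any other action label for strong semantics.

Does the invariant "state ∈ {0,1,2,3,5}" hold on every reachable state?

Inv-set: {0,1,2,3,5}
Reachable = {0,1,4}
  0: ok
  1: ok
  4: outside
counterexample path to 4: b

Answer: INVARIANT VIOLATED at state 4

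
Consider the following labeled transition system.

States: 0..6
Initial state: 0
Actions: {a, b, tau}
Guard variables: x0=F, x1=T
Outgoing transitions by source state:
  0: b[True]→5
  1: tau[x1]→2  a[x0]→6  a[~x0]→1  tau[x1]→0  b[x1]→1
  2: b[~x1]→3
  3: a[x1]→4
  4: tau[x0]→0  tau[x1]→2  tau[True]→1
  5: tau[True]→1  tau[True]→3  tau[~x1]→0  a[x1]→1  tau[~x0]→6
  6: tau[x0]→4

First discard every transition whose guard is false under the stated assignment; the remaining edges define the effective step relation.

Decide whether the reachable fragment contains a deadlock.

Answer: DEADLOCK at state 2

Trace:
Reachable = {0,1,2,3,4,5,6}
  0: b→5  [1 out]
  1: a→1  b→1  tau→0  tau→2  [4 out]
  2: ∅  [no exit]
  3: a→4  [1 out]
  4: tau→1  tau→2  [2 out]
  5: a→1  tau→1  tau→3  tau→6  [4 out]
  6: ∅  [no exit]
trace reaching 2: b·tau·tau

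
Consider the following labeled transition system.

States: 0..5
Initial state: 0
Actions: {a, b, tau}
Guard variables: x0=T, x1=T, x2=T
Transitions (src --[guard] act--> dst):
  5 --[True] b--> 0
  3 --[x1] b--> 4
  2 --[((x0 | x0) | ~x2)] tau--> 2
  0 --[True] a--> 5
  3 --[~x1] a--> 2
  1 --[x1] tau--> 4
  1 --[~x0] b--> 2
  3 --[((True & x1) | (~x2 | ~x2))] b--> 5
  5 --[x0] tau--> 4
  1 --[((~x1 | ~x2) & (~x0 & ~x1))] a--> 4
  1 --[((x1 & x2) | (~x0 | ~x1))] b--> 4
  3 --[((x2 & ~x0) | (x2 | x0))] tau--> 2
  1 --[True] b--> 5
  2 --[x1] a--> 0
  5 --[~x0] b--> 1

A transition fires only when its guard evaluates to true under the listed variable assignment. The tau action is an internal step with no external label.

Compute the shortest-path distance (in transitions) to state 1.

Layered search for 1:
  depth 0: {0}
  depth 1: {5}
  depth 2: {4}
1 never appears.

Answer: UNREACHABLE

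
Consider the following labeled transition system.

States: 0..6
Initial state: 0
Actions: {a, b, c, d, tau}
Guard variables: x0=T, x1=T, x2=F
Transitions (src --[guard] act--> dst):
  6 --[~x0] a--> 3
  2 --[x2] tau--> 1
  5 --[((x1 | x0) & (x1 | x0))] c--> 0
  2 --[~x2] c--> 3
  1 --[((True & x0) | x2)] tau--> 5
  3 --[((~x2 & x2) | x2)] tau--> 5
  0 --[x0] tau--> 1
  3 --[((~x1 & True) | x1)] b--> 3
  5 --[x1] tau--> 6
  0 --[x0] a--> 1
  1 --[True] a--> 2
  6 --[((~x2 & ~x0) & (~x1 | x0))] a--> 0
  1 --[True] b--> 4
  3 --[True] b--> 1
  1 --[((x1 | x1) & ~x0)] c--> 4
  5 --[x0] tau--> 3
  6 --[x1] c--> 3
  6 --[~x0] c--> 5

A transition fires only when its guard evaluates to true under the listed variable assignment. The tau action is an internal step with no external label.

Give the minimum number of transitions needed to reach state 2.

Answer: 2

Analysis:
Layered search for 2:
  depth 0: {0}
  depth 1: {1}
  depth 2: {2,4,5}
first hit 2 at d=2 via a·a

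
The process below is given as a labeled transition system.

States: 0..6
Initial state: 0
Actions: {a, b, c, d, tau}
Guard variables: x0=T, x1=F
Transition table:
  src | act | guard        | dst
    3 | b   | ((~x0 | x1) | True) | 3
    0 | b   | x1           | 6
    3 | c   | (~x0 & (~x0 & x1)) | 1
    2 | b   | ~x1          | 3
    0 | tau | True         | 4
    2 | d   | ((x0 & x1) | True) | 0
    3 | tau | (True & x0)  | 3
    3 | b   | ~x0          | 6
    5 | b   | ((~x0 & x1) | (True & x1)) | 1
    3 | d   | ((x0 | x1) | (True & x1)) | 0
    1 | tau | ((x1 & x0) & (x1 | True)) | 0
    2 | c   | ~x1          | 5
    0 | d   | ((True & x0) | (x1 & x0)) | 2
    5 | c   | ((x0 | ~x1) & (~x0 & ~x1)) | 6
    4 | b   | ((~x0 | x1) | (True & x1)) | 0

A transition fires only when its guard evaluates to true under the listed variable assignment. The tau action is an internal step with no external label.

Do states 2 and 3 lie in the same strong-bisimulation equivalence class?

Compute ~ classes (split until stable):
  round 0: {{0,1,2,3,4,5,6}}
  round 1: {{0},{1,4,5,6},{2},{3}}
stable after 2 split(s): 4 block(s)
2∈{2}, 3∈{3}

Answer: NOT BISIMILAR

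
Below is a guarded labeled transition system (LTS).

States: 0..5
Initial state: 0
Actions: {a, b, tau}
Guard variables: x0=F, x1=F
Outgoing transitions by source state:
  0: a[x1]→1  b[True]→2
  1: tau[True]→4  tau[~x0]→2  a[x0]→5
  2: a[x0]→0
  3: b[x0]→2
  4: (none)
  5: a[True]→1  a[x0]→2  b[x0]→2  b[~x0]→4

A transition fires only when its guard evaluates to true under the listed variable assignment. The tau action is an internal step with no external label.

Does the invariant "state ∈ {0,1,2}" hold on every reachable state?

Safe = {0,1,2}
Reachable = {0,2}
  0: ok
  2: ok

Answer: INVARIANT HOLDS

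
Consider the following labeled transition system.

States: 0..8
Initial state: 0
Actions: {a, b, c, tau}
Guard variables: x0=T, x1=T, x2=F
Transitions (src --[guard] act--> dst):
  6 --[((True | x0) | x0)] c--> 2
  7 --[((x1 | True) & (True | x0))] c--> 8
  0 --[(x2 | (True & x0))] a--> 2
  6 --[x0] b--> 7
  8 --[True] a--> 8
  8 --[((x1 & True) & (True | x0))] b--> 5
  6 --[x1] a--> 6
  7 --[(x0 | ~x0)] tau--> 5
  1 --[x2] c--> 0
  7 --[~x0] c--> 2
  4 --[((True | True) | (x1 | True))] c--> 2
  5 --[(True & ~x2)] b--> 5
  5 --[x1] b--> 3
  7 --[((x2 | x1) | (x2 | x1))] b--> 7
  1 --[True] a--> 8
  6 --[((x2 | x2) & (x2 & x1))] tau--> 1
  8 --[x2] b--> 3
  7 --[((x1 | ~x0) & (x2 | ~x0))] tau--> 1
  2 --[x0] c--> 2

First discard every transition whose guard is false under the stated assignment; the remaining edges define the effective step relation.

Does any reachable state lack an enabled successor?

Answer: DEADLOCK-FREE

Trace:
Reachable = {0,2}
  0: a→2  [deg 1]
  2: c→2  [deg 1]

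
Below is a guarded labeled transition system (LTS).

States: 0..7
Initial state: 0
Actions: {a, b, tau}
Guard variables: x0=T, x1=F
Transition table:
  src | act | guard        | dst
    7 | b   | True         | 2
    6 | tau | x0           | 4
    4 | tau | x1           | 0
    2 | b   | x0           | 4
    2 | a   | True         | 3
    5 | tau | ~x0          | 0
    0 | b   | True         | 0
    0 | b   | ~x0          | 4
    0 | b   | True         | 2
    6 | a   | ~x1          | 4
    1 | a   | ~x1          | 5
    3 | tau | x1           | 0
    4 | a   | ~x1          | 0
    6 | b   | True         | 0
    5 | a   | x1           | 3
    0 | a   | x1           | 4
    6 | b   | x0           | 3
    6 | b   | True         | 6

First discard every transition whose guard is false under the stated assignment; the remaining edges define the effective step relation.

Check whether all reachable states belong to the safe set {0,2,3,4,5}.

Answer: INVARIANT HOLDS

Working:
Safe = {0,2,3,4,5}
Reachable = {0,2,3,4}
  0: ✓
  2: ✓
  3: ✓
  4: ✓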